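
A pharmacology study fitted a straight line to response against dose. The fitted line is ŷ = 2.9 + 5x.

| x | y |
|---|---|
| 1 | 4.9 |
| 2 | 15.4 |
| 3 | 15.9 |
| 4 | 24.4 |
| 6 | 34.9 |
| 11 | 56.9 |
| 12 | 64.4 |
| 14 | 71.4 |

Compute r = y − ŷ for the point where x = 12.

r = 1.5

ŷ = 2.9 + 5·12 = 62.9
r = 64.4 − 62.9 = 1.5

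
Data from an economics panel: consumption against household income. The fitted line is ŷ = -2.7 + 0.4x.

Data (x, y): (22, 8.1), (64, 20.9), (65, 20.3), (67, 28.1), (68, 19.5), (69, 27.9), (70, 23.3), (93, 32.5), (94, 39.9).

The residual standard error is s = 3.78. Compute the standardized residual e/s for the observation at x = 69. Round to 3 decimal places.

ŷ = -2.7 + 0.4·69 = 24.9
e = 27.9 − 24.9 = 3
e/s = 3 / 3.78 = 0.794

0.794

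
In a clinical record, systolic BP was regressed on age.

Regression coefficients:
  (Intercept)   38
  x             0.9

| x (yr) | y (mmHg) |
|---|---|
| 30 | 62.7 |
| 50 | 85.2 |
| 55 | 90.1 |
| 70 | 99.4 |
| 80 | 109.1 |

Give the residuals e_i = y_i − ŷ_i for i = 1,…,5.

x=30: ŷ = 38 + 0.9·30 = 65; e = 62.7 − 65 = -2.3
x=50: ŷ = 38 + 0.9·50 = 83; e = 85.2 − 83 = 2.2
x=55: ŷ = 38 + 0.9·55 = 87.5; e = 90.1 − 87.5 = 2.6
x=70: ŷ = 38 + 0.9·70 = 101; e = 99.4 − 101 = -1.6
x=80: ŷ = 38 + 0.9·80 = 110; e = 109.1 − 110 = -0.9

-2.3, 2.2, 2.6, -1.6, -0.9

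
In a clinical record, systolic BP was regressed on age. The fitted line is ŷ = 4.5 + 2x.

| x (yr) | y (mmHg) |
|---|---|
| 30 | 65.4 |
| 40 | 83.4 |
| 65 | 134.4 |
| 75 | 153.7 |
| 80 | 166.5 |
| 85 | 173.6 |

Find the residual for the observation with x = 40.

e = -1.1

ŷ = 4.5 + 2·40 = 84.5
e = 83.4 − 84.5 = -1.1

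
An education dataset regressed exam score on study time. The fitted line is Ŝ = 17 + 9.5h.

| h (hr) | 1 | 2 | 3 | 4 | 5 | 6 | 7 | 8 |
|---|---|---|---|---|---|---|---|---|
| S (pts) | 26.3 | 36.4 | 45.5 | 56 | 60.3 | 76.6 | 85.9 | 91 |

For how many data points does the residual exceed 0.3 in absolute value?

6

h=1: Ŝ = 17 + 9.5·1 = 26.5; r = 26.3 − 26.5 = -0.2
h=2: Ŝ = 17 + 9.5·2 = 36; r = 36.4 − 36 = 0.4
h=3: Ŝ = 17 + 9.5·3 = 45.5; r = 45.5 − 45.5 = 0
h=4: Ŝ = 17 + 9.5·4 = 55; r = 56 − 55 = 1
h=5: Ŝ = 17 + 9.5·5 = 64.5; r = 60.3 − 64.5 = -4.2
h=6: Ŝ = 17 + 9.5·6 = 74; r = 76.6 − 74 = 2.6
h=7: Ŝ = 17 + 9.5·7 = 83.5; r = 85.9 − 83.5 = 2.4
h=8: Ŝ = 17 + 9.5·8 = 93; r = 91 − 93 = -2
|r| > 0.3: h=2 (|r|=0.4), h=4 (|r|=1), h=5 (|r|=4.2), h=6 (|r|=2.6), h=7 (|r|=2.4), h=8 (|r|=2) → 6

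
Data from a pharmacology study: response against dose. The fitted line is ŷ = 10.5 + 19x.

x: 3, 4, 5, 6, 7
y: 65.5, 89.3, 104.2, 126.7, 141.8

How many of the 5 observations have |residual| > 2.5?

1

x=3: ŷ = 10.5 + 19·3 = 67.5; e = 65.5 − 67.5 = -2
x=4: ŷ = 10.5 + 19·4 = 86.5; e = 89.3 − 86.5 = 2.8
x=5: ŷ = 10.5 + 19·5 = 105.5; e = 104.2 − 105.5 = -1.3
x=6: ŷ = 10.5 + 19·6 = 124.5; e = 126.7 − 124.5 = 2.2
x=7: ŷ = 10.5 + 19·7 = 143.5; e = 141.8 − 143.5 = -1.7
|e| > 2.5: x=4 (|e|=2.8) → 1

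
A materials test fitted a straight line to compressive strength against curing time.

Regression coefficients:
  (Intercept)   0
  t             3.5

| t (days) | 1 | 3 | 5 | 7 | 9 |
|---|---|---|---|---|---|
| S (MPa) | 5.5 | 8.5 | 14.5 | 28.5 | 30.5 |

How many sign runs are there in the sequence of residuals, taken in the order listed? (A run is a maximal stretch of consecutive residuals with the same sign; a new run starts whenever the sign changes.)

4 runs

t=1: ŷ = 3.5·1 = 3.5; r = 5.5 − 3.5 = 2
t=3: ŷ = 3.5·3 = 10.5; r = 8.5 − 10.5 = -2
t=5: ŷ = 3.5·5 = 17.5; r = 14.5 − 17.5 = -3
t=7: ŷ = 3.5·7 = 24.5; r = 28.5 − 24.5 = 4
t=9: ŷ = 3.5·9 = 31.5; r = 30.5 − 31.5 = -1
Signs: + − − + −
Runs: +×1, −×2, +×1, −×1 → 4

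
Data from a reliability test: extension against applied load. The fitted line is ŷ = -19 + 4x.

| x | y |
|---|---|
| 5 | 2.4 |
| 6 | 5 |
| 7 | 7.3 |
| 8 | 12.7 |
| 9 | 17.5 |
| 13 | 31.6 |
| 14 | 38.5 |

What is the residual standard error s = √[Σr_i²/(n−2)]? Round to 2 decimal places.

x=5: ŷ = -19 + 4·5 = 1; r = 2.4 − 1 = 1.4
x=6: ŷ = -19 + 4·6 = 5; r = 5 − 5 = 0
x=7: ŷ = -19 + 4·7 = 9; r = 7.3 − 9 = -1.7
x=8: ŷ = -19 + 4·8 = 13; r = 12.7 − 13 = -0.3
x=9: ŷ = -19 + 4·9 = 17; r = 17.5 − 17 = 0.5
x=13: ŷ = -19 + 4·13 = 33; r = 31.6 − 33 = -1.4
x=14: ŷ = -19 + 4·14 = 37; r = 38.5 − 37 = 1.5
SSE = 1.96 + 0 + 2.89 + 0.09 + 0.25 + 1.96 + 2.25 = 9.4
s = √(9.4/5) = √1.88 ≈ 1.37

s = 1.37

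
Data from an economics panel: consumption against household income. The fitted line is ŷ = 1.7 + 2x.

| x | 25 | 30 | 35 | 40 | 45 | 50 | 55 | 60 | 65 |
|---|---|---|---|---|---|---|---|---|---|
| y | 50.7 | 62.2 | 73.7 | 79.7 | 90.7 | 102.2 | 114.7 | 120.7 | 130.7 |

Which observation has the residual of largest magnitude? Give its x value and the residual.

x = 55, e = 3

x=25: ŷ = 1.7 + 2·25 = 51.7; e = 50.7 − 51.7 = -1
x=30: ŷ = 1.7 + 2·30 = 61.7; e = 62.2 − 61.7 = 0.5
x=35: ŷ = 1.7 + 2·35 = 71.7; e = 73.7 − 71.7 = 2
x=40: ŷ = 1.7 + 2·40 = 81.7; e = 79.7 − 81.7 = -2
x=45: ŷ = 1.7 + 2·45 = 91.7; e = 90.7 − 91.7 = -1
x=50: ŷ = 1.7 + 2·50 = 101.7; e = 102.2 − 101.7 = 0.5
x=55: ŷ = 1.7 + 2·55 = 111.7; e = 114.7 − 111.7 = 3
x=60: ŷ = 1.7 + 2·60 = 121.7; e = 120.7 − 121.7 = -1
x=65: ŷ = 1.7 + 2·65 = 131.7; e = 130.7 − 131.7 = -1
Largest |e| is 3 at x = 55, residual 3.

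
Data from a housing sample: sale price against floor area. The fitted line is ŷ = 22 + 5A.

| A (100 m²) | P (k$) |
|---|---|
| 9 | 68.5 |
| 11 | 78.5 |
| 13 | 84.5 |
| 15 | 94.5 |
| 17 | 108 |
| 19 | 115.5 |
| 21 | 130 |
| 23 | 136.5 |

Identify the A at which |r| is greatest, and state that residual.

A = 21, r = 3

A=9: ŷ = 22 + 5·9 = 67; r = 68.5 − 67 = 1.5
A=11: ŷ = 22 + 5·11 = 77; r = 78.5 − 77 = 1.5
A=13: ŷ = 22 + 5·13 = 87; r = 84.5 − 87 = -2.5
A=15: ŷ = 22 + 5·15 = 97; r = 94.5 − 97 = -2.5
A=17: ŷ = 22 + 5·17 = 107; r = 108 − 107 = 1
A=19: ŷ = 22 + 5·19 = 117; r = 115.5 − 117 = -1.5
A=21: ŷ = 22 + 5·21 = 127; r = 130 − 127 = 3
A=23: ŷ = 22 + 5·23 = 137; r = 136.5 − 137 = -0.5
Largest |r| is 3 at A = 21, residual 3.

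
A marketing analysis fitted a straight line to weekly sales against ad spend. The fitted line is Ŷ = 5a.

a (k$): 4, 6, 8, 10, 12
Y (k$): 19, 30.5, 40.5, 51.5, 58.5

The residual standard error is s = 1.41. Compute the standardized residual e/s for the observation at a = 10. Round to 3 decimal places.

1.064

Ŷ = 5·10 = 50
e = 51.5 − 50 = 1.5
e/s = 1.5 / 1.41 = 1.064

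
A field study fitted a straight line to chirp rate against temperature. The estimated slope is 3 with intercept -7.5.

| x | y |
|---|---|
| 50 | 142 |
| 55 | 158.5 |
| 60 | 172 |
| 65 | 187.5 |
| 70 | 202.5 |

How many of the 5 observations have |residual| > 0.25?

x=50: ŷ = -7.5 + 3·50 = 142.5; r = 142 − 142.5 = -0.5
x=55: ŷ = -7.5 + 3·55 = 157.5; r = 158.5 − 157.5 = 1
x=60: ŷ = -7.5 + 3·60 = 172.5; r = 172 − 172.5 = -0.5
x=65: ŷ = -7.5 + 3·65 = 187.5; r = 187.5 − 187.5 = 0
x=70: ŷ = -7.5 + 3·70 = 202.5; r = 202.5 − 202.5 = 0
|r| > 0.25: x=50 (|r|=0.5), x=55 (|r|=1), x=60 (|r|=0.5) → 3

3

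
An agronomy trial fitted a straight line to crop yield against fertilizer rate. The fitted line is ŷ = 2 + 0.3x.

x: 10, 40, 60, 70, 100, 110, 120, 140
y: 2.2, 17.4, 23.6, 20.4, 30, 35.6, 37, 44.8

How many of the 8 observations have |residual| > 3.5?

x=10: ŷ = 2 + 0.3·10 = 5; r = 2.2 − 5 = -2.8
x=40: ŷ = 2 + 0.3·40 = 14; r = 17.4 − 14 = 3.4
x=60: ŷ = 2 + 0.3·60 = 20; r = 23.6 − 20 = 3.6
x=70: ŷ = 2 + 0.3·70 = 23; r = 20.4 − 23 = -2.6
x=100: ŷ = 2 + 0.3·100 = 32; r = 30 − 32 = -2
x=110: ŷ = 2 + 0.3·110 = 35; r = 35.6 − 35 = 0.6
x=120: ŷ = 2 + 0.3·120 = 38; r = 37 − 38 = -1
x=140: ŷ = 2 + 0.3·140 = 44; r = 44.8 − 44 = 0.8
|r| > 3.5: x=60 (|r|=3.6) → 1

1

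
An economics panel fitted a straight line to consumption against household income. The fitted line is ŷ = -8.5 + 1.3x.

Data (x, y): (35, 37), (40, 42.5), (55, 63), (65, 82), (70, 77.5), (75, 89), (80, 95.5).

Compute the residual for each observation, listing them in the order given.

0, -1, 0, 6, -5, 0, 0

x=35: ŷ = -8.5 + 1.3·35 = 37; e = 37 − 37 = 0
x=40: ŷ = -8.5 + 1.3·40 = 43.5; e = 42.5 − 43.5 = -1
x=55: ŷ = -8.5 + 1.3·55 = 63; e = 63 − 63 = 0
x=65: ŷ = -8.5 + 1.3·65 = 76; e = 82 − 76 = 6
x=70: ŷ = -8.5 + 1.3·70 = 82.5; e = 77.5 − 82.5 = -5
x=75: ŷ = -8.5 + 1.3·75 = 89; e = 89 − 89 = 0
x=80: ŷ = -8.5 + 1.3·80 = 95.5; e = 95.5 − 95.5 = 0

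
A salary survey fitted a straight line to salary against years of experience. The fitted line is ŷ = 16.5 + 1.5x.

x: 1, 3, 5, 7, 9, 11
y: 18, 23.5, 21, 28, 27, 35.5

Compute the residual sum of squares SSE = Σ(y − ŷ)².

SSE = 31.5

x=1: ŷ = 16.5 + 1.5·1 = 18; r = 18 − 18 = 0
x=3: ŷ = 16.5 + 1.5·3 = 21; r = 23.5 − 21 = 2.5
x=5: ŷ = 16.5 + 1.5·5 = 24; r = 21 − 24 = -3
x=7: ŷ = 16.5 + 1.5·7 = 27; r = 28 − 27 = 1
x=9: ŷ = 16.5 + 1.5·9 = 30; r = 27 − 30 = -3
x=11: ŷ = 16.5 + 1.5·11 = 33; r = 35.5 − 33 = 2.5
SSE = 0 + 6.25 + 9 + 1 + 9 + 6.25 = 31.5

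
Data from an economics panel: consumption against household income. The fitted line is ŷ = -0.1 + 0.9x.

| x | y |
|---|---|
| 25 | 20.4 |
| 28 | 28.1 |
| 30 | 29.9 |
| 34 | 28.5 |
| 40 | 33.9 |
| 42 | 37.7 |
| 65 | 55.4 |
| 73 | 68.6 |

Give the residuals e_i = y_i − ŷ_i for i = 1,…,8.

-2, 3, 3, -2, -2, 0, -3, 3

x=25: ŷ = -0.1 + 0.9·25 = 22.4; e = 20.4 − 22.4 = -2
x=28: ŷ = -0.1 + 0.9·28 = 25.1; e = 28.1 − 25.1 = 3
x=30: ŷ = -0.1 + 0.9·30 = 26.9; e = 29.9 − 26.9 = 3
x=34: ŷ = -0.1 + 0.9·34 = 30.5; e = 28.5 − 30.5 = -2
x=40: ŷ = -0.1 + 0.9·40 = 35.9; e = 33.9 − 35.9 = -2
x=42: ŷ = -0.1 + 0.9·42 = 37.7; e = 37.7 − 37.7 = 0
x=65: ŷ = -0.1 + 0.9·65 = 58.4; e = 55.4 − 58.4 = -3
x=73: ŷ = -0.1 + 0.9·73 = 65.6; e = 68.6 − 65.6 = 3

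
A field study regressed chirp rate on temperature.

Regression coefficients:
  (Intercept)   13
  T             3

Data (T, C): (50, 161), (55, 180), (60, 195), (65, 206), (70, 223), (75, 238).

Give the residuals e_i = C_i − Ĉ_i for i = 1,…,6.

-2, 2, 2, -2, 0, 0

T=50: Ĉ = 13 + 3·50 = 163; e = 161 − 163 = -2
T=55: Ĉ = 13 + 3·55 = 178; e = 180 − 178 = 2
T=60: Ĉ = 13 + 3·60 = 193; e = 195 − 193 = 2
T=65: Ĉ = 13 + 3·65 = 208; e = 206 − 208 = -2
T=70: Ĉ = 13 + 3·70 = 223; e = 223 − 223 = 0
T=75: Ĉ = 13 + 3·75 = 238; e = 238 − 238 = 0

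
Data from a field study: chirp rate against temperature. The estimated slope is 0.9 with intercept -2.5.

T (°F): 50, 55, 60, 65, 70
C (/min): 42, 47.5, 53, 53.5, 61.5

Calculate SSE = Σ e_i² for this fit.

T=50: Ĉ = -2.5 + 0.9·50 = 42.5; e = 42 − 42.5 = -0.5
T=55: Ĉ = -2.5 + 0.9·55 = 47; e = 47.5 − 47 = 0.5
T=60: Ĉ = -2.5 + 0.9·60 = 51.5; e = 53 − 51.5 = 1.5
T=65: Ĉ = -2.5 + 0.9·65 = 56; e = 53.5 − 56 = -2.5
T=70: Ĉ = -2.5 + 0.9·70 = 60.5; e = 61.5 − 60.5 = 1
SSE = 0.25 + 0.25 + 2.25 + 6.25 + 1 = 10

SSE = 10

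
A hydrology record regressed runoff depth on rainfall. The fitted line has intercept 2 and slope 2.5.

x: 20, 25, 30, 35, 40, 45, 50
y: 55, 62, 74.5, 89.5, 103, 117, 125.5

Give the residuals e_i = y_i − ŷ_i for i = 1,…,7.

x=20: ŷ = 2 + 2.5·20 = 52; e = 55 − 52 = 3
x=25: ŷ = 2 + 2.5·25 = 64.5; e = 62 − 64.5 = -2.5
x=30: ŷ = 2 + 2.5·30 = 77; e = 74.5 − 77 = -2.5
x=35: ŷ = 2 + 2.5·35 = 89.5; e = 89.5 − 89.5 = 0
x=40: ŷ = 2 + 2.5·40 = 102; e = 103 − 102 = 1
x=45: ŷ = 2 + 2.5·45 = 114.5; e = 117 − 114.5 = 2.5
x=50: ŷ = 2 + 2.5·50 = 127; e = 125.5 − 127 = -1.5

3, -2.5, -2.5, 0, 1, 2.5, -1.5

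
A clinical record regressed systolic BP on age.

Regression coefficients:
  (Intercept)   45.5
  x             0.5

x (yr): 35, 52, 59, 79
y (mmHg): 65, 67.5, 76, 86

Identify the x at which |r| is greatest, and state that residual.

x = 52, r = -4

x=35: ŷ = 45.5 + 0.5·35 = 63; r = 65 − 63 = 2
x=52: ŷ = 45.5 + 0.5·52 = 71.5; r = 67.5 − 71.5 = -4
x=59: ŷ = 45.5 + 0.5·59 = 75; r = 76 − 75 = 1
x=79: ŷ = 45.5 + 0.5·79 = 85; r = 86 − 85 = 1
Largest |r| is 4 at x = 52, residual -4.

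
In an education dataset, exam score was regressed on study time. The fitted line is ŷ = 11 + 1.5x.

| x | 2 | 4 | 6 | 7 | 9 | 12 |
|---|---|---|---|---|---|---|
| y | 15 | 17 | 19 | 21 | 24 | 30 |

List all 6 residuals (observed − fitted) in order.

x=2: ŷ = 11 + 1.5·2 = 14; r = 15 − 14 = 1
x=4: ŷ = 11 + 1.5·4 = 17; r = 17 − 17 = 0
x=6: ŷ = 11 + 1.5·6 = 20; r = 19 − 20 = -1
x=7: ŷ = 11 + 1.5·7 = 21.5; r = 21 − 21.5 = -0.5
x=9: ŷ = 11 + 1.5·9 = 24.5; r = 24 − 24.5 = -0.5
x=12: ŷ = 11 + 1.5·12 = 29; r = 30 − 29 = 1

1, 0, -1, -0.5, -0.5, 1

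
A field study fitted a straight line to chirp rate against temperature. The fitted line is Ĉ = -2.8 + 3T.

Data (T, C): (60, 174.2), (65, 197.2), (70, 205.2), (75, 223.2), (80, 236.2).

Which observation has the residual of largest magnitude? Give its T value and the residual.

T = 65, r = 5

T=60: Ĉ = -2.8 + 3·60 = 177.2; r = 174.2 − 177.2 = -3
T=65: Ĉ = -2.8 + 3·65 = 192.2; r = 197.2 − 192.2 = 5
T=70: Ĉ = -2.8 + 3·70 = 207.2; r = 205.2 − 207.2 = -2
T=75: Ĉ = -2.8 + 3·75 = 222.2; r = 223.2 − 222.2 = 1
T=80: Ĉ = -2.8 + 3·80 = 237.2; r = 236.2 − 237.2 = -1
Largest |r| is 5 at T = 65, residual 5.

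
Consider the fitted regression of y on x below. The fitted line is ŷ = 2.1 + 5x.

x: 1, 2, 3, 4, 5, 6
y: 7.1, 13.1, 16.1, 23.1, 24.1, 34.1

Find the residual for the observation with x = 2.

ŷ = 2.1 + 5·2 = 12.1
e = 13.1 − 12.1 = 1

e = 1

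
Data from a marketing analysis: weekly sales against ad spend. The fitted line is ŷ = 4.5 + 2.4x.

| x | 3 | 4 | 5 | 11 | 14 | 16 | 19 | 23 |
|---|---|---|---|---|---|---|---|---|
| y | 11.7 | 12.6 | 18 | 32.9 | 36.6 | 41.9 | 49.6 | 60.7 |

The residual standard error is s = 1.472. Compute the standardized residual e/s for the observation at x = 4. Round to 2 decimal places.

ŷ = 4.5 + 2.4·4 = 14.1
e = 12.6 − 14.1 = -1.5
e/s = -1.5 / 1.472 = -1.02

-1.02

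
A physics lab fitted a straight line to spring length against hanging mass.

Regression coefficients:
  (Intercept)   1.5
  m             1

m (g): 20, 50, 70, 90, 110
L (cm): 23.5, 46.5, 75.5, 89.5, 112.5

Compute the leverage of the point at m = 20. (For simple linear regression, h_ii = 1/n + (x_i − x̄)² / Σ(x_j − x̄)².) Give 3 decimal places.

h = 0.672

m̄ = (20 + 50 + 70 + 90 + 110)/5 = 68
Σ(m − m̄)² = 2304 + 324 + 4 + 484 + 1764 = 4880
h = 1/5 + (-48)²/4880 = 0.2 + 0.472131 = 0.672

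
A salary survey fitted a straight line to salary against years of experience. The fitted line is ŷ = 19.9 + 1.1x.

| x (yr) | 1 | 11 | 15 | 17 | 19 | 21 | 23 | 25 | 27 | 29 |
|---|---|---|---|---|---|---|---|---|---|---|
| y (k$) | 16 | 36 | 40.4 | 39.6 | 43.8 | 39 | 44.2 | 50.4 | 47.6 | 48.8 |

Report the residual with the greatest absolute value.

e = -5

x=1: ŷ = 19.9 + 1.1·1 = 21; e = 16 − 21 = -5
x=11: ŷ = 19.9 + 1.1·11 = 32; e = 36 − 32 = 4
x=15: ŷ = 19.9 + 1.1·15 = 36.4; e = 40.4 − 36.4 = 4
x=17: ŷ = 19.9 + 1.1·17 = 38.6; e = 39.6 − 38.6 = 1
x=19: ŷ = 19.9 + 1.1·19 = 40.8; e = 43.8 − 40.8 = 3
x=21: ŷ = 19.9 + 1.1·21 = 43; e = 39 − 43 = -4
x=23: ŷ = 19.9 + 1.1·23 = 45.2; e = 44.2 − 45.2 = -1
x=25: ŷ = 19.9 + 1.1·25 = 47.4; e = 50.4 − 47.4 = 3
x=27: ŷ = 19.9 + 1.1·27 = 49.6; e = 47.6 − 49.6 = -2
x=29: ŷ = 19.9 + 1.1·29 = 51.8; e = 48.8 − 51.8 = -3
Largest |e| is 5 at x = 1, residual -5.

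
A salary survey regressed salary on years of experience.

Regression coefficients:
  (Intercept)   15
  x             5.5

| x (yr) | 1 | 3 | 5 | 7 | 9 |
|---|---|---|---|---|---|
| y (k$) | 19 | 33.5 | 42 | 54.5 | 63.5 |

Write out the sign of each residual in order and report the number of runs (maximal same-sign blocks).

x=1: ŷ = 15 + 5.5·1 = 20.5; e = 19 − 20.5 = -1.5
x=3: ŷ = 15 + 5.5·3 = 31.5; e = 33.5 − 31.5 = 2
x=5: ŷ = 15 + 5.5·5 = 42.5; e = 42 − 42.5 = -0.5
x=7: ŷ = 15 + 5.5·7 = 53.5; e = 54.5 − 53.5 = 1
x=9: ŷ = 15 + 5.5·9 = 64.5; e = 63.5 − 64.5 = -1
Signs: − + − + −
Runs: −×1, +×1, −×1, +×1, −×1 → 5

5 runs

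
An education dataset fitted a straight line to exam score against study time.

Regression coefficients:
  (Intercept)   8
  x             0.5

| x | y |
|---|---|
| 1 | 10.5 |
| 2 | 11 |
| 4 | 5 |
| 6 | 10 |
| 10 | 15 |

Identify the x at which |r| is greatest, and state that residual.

x = 4, r = -5

x=1: ŷ = 8 + 0.5·1 = 8.5; r = 10.5 − 8.5 = 2
x=2: ŷ = 8 + 0.5·2 = 9; r = 11 − 9 = 2
x=4: ŷ = 8 + 0.5·4 = 10; r = 5 − 10 = -5
x=6: ŷ = 8 + 0.5·6 = 11; r = 10 − 11 = -1
x=10: ŷ = 8 + 0.5·10 = 13; r = 15 − 13 = 2
Largest |r| is 5 at x = 4, residual -5.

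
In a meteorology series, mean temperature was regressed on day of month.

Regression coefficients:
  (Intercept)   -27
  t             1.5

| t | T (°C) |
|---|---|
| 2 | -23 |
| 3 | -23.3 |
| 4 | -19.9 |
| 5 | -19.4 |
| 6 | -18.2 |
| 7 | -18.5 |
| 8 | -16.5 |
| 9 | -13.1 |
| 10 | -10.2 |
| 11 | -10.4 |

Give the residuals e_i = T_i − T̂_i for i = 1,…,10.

t=2: T̂ = -27 + 1.5·2 = -24; e = -23 − (-24) = 1
t=3: T̂ = -27 + 1.5·3 = -22.5; e = -23.3 − (-22.5) = -0.8
t=4: T̂ = -27 + 1.5·4 = -21; e = -19.9 − (-21) = 1.1
t=5: T̂ = -27 + 1.5·5 = -19.5; e = -19.4 − (-19.5) = 0.1
t=6: T̂ = -27 + 1.5·6 = -18; e = -18.2 − (-18) = -0.2
t=7: T̂ = -27 + 1.5·7 = -16.5; e = -18.5 − (-16.5) = -2
t=8: T̂ = -27 + 1.5·8 = -15; e = -16.5 − (-15) = -1.5
t=9: T̂ = -27 + 1.5·9 = -13.5; e = -13.1 − (-13.5) = 0.4
t=10: T̂ = -27 + 1.5·10 = -12; e = -10.2 − (-12) = 1.8
t=11: T̂ = -27 + 1.5·11 = -10.5; e = -10.4 − (-10.5) = 0.1

1, -0.8, 1.1, 0.1, -0.2, -2, -1.5, 0.4, 1.8, 0.1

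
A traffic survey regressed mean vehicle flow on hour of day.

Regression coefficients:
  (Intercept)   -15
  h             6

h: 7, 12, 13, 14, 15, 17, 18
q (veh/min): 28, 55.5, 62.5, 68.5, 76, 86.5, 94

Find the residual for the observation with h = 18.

ŷ = -15 + 6·18 = 93
e = 94 − 93 = 1

e = 1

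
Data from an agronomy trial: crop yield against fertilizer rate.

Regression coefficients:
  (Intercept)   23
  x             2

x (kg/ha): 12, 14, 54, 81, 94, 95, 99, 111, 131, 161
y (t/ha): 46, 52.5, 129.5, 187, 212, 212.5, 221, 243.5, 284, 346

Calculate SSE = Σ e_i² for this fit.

x=12: ŷ = 23 + 2·12 = 47; e = 46 − 47 = -1
x=14: ŷ = 23 + 2·14 = 51; e = 52.5 − 51 = 1.5
x=54: ŷ = 23 + 2·54 = 131; e = 129.5 − 131 = -1.5
x=81: ŷ = 23 + 2·81 = 185; e = 187 − 185 = 2
x=94: ŷ = 23 + 2·94 = 211; e = 212 − 211 = 1
x=95: ŷ = 23 + 2·95 = 213; e = 212.5 − 213 = -0.5
x=99: ŷ = 23 + 2·99 = 221; e = 221 − 221 = 0
x=111: ŷ = 23 + 2·111 = 245; e = 243.5 − 245 = -1.5
x=131: ŷ = 23 + 2·131 = 285; e = 284 − 285 = -1
x=161: ŷ = 23 + 2·161 = 345; e = 346 − 345 = 1
SSE = 1 + 2.25 + 2.25 + 4 + 1 + 0.25 + 0 + 2.25 + 1 + 1 = 15

SSE = 15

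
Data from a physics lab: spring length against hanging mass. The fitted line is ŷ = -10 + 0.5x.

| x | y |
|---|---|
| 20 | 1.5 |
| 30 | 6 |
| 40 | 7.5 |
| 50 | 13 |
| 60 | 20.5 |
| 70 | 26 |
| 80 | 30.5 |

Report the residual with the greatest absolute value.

x=20: ŷ = -10 + 0.5·20 = 0; r = 1.5 − 0 = 1.5
x=30: ŷ = -10 + 0.5·30 = 5; r = 6 − 5 = 1
x=40: ŷ = -10 + 0.5·40 = 10; r = 7.5 − 10 = -2.5
x=50: ŷ = -10 + 0.5·50 = 15; r = 13 − 15 = -2
x=60: ŷ = -10 + 0.5·60 = 20; r = 20.5 − 20 = 0.5
x=70: ŷ = -10 + 0.5·70 = 25; r = 26 − 25 = 1
x=80: ŷ = -10 + 0.5·80 = 30; r = 30.5 − 30 = 0.5
Largest |r| is 2.5 at x = 40, residual -2.5.

r = -2.5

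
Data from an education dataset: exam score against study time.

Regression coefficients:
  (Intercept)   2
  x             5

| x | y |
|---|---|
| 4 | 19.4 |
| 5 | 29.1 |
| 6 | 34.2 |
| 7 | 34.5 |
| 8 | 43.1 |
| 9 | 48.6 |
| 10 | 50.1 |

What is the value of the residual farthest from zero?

x=4: ŷ = 2 + 5·4 = 22; e = 19.4 − 22 = -2.6
x=5: ŷ = 2 + 5·5 = 27; e = 29.1 − 27 = 2.1
x=6: ŷ = 2 + 5·6 = 32; e = 34.2 − 32 = 2.2
x=7: ŷ = 2 + 5·7 = 37; e = 34.5 − 37 = -2.5
x=8: ŷ = 2 + 5·8 = 42; e = 43.1 − 42 = 1.1
x=9: ŷ = 2 + 5·9 = 47; e = 48.6 − 47 = 1.6
x=10: ŷ = 2 + 5·10 = 52; e = 50.1 − 52 = -1.9
Largest |e| is 2.6 at x = 4, residual -2.6.

e = -2.6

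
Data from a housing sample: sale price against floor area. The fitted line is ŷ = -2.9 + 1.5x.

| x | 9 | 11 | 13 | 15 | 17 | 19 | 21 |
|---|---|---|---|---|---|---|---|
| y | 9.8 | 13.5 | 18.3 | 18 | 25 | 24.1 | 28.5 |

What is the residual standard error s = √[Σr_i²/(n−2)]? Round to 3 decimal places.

s = 1.680

x=9: ŷ = -2.9 + 1.5·9 = 10.6; r = 9.8 − 10.6 = -0.8
x=11: ŷ = -2.9 + 1.5·11 = 13.6; r = 13.5 − 13.6 = -0.1
x=13: ŷ = -2.9 + 1.5·13 = 16.6; r = 18.3 − 16.6 = 1.7
x=15: ŷ = -2.9 + 1.5·15 = 19.6; r = 18 − 19.6 = -1.6
x=17: ŷ = -2.9 + 1.5·17 = 22.6; r = 25 − 22.6 = 2.4
x=19: ŷ = -2.9 + 1.5·19 = 25.6; r = 24.1 − 25.6 = -1.5
x=21: ŷ = -2.9 + 1.5·21 = 28.6; r = 28.5 − 28.6 = -0.1
SSE = 0.64 + 0.01 + 2.89 + 2.56 + 5.76 + 2.25 + 0.01 = 14.12
s = √(14.12/5) = √2.824 ≈ 1.680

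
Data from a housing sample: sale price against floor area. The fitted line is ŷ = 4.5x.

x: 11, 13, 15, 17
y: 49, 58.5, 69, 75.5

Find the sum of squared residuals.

x=11: ŷ = 4.5·11 = 49.5; r = 49 − 49.5 = -0.5
x=13: ŷ = 4.5·13 = 58.5; r = 58.5 − 58.5 = 0
x=15: ŷ = 4.5·15 = 67.5; r = 69 − 67.5 = 1.5
x=17: ŷ = 4.5·17 = 76.5; r = 75.5 − 76.5 = -1
SSE = 0.25 + 0 + 2.25 + 1 = 3.5

SSE = 3.5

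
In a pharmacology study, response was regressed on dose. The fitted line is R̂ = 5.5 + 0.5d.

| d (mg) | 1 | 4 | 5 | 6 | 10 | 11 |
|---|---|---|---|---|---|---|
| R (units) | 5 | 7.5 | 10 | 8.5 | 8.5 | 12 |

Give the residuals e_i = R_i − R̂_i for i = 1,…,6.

-1, 0, 2, 0, -2, 1

d=1: R̂ = 5.5 + 0.5·1 = 6; e = 5 − 6 = -1
d=4: R̂ = 5.5 + 0.5·4 = 7.5; e = 7.5 − 7.5 = 0
d=5: R̂ = 5.5 + 0.5·5 = 8; e = 10 − 8 = 2
d=6: R̂ = 5.5 + 0.5·6 = 8.5; e = 8.5 − 8.5 = 0
d=10: R̂ = 5.5 + 0.5·10 = 10.5; e = 8.5 − 10.5 = -2
d=11: R̂ = 5.5 + 0.5·11 = 11; e = 12 − 11 = 1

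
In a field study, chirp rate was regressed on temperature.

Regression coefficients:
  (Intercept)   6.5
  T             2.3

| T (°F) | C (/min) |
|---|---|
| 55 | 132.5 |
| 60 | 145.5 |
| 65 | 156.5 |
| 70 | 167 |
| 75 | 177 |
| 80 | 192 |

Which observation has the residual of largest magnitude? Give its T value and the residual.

T=55: ŷ = 6.5 + 2.3·55 = 133; r = 132.5 − 133 = -0.5
T=60: ŷ = 6.5 + 2.3·60 = 144.5; r = 145.5 − 144.5 = 1
T=65: ŷ = 6.5 + 2.3·65 = 156; r = 156.5 − 156 = 0.5
T=70: ŷ = 6.5 + 2.3·70 = 167.5; r = 167 − 167.5 = -0.5
T=75: ŷ = 6.5 + 2.3·75 = 179; r = 177 − 179 = -2
T=80: ŷ = 6.5 + 2.3·80 = 190.5; r = 192 − 190.5 = 1.5
Largest |r| is 2 at T = 75, residual -2.

T = 75, r = -2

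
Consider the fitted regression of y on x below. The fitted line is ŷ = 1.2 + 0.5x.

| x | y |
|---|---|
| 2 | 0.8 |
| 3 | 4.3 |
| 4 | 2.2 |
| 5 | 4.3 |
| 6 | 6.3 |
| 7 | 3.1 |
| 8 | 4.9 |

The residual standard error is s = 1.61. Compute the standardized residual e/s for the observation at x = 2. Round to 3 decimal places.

ŷ = 1.2 + 0.5·2 = 2.2
e = 0.8 − 2.2 = -1.4
e/s = -1.4 / 1.61 = -0.870

-0.870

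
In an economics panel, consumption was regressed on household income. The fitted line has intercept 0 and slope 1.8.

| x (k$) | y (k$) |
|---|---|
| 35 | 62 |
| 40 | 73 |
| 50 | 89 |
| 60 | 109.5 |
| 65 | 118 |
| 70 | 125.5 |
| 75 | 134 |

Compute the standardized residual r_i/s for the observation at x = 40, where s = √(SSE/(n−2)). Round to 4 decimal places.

0.8165

x=35: ŷ = 1.8·35 = 63; r = 62 − 63 = -1
x=40: ŷ = 1.8·40 = 72; r = 73 − 72 = 1
x=50: ŷ = 1.8·50 = 90; r = 89 − 90 = -1
x=60: ŷ = 1.8·60 = 108; r = 109.5 − 108 = 1.5
x=65: ŷ = 1.8·65 = 117; r = 118 − 117 = 1
x=70: ŷ = 1.8·70 = 126; r = 125.5 − 126 = -0.5
x=75: ŷ = 1.8·75 = 135; r = 134 − 135 = -1
SSE = 1 + 1 + 1 + 2.25 + 1 + 0.25 + 1 = 7.5
s = √(7.5/5) = 1.22474
r/s = 1 / 1.22474 = 0.8165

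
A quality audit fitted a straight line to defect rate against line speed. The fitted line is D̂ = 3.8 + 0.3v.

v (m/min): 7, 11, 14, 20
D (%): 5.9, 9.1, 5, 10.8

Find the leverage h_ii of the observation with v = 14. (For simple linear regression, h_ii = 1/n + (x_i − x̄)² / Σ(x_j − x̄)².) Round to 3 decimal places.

v̄ = (7 + 11 + 14 + 20)/4 = 13
Σ(v − v̄)² = 36 + 4 + 1 + 49 = 90
h = 1/4 + (1)²/90 = 0.25 + 0.0111111 = 0.261

h = 0.261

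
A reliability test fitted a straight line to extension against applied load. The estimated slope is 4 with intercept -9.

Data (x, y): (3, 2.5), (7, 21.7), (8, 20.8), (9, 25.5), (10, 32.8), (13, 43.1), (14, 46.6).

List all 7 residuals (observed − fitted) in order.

-0.5, 2.7, -2.2, -1.5, 1.8, 0.1, -0.4

x=3: ŷ = -9 + 4·3 = 3; r = 2.5 − 3 = -0.5
x=7: ŷ = -9 + 4·7 = 19; r = 21.7 − 19 = 2.7
x=8: ŷ = -9 + 4·8 = 23; r = 20.8 − 23 = -2.2
x=9: ŷ = -9 + 4·9 = 27; r = 25.5 − 27 = -1.5
x=10: ŷ = -9 + 4·10 = 31; r = 32.8 − 31 = 1.8
x=13: ŷ = -9 + 4·13 = 43; r = 43.1 − 43 = 0.1
x=14: ŷ = -9 + 4·14 = 47; r = 46.6 − 47 = -0.4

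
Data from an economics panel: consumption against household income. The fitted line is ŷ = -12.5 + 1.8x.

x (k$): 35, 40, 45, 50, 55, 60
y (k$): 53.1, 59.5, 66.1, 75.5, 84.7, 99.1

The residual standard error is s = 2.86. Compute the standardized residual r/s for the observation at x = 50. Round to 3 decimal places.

ŷ = -12.5 + 1.8·50 = 77.5
r = 75.5 − 77.5 = -2
r/s = -2 / 2.86 = -0.699

-0.699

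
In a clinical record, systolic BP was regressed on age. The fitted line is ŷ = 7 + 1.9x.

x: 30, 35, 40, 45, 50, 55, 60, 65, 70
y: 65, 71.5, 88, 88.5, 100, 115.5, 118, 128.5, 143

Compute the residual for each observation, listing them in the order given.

1, -2, 5, -4, -2, 4, -3, -2, 3

x=30: ŷ = 7 + 1.9·30 = 64; e = 65 − 64 = 1
x=35: ŷ = 7 + 1.9·35 = 73.5; e = 71.5 − 73.5 = -2
x=40: ŷ = 7 + 1.9·40 = 83; e = 88 − 83 = 5
x=45: ŷ = 7 + 1.9·45 = 92.5; e = 88.5 − 92.5 = -4
x=50: ŷ = 7 + 1.9·50 = 102; e = 100 − 102 = -2
x=55: ŷ = 7 + 1.9·55 = 111.5; e = 115.5 − 111.5 = 4
x=60: ŷ = 7 + 1.9·60 = 121; e = 118 − 121 = -3
x=65: ŷ = 7 + 1.9·65 = 130.5; e = 128.5 − 130.5 = -2
x=70: ŷ = 7 + 1.9·70 = 140; e = 143 − 140 = 3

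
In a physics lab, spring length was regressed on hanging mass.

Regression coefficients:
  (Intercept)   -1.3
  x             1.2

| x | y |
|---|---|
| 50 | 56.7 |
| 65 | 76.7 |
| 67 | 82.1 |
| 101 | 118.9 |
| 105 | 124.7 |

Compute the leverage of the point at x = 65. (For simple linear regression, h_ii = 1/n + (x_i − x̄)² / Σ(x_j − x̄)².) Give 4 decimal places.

x̄ = (50 + 65 + 67 + 101 + 105)/5 = 77.6
Σ(x − x̄)² = 761.76 + 158.76 + 112.36 + 547.56 + 750.76 = 2331.2
h = 1/5 + (-12.6)²/2331.2 = 0.2 + 0.0681023 = 0.2681

h = 0.2681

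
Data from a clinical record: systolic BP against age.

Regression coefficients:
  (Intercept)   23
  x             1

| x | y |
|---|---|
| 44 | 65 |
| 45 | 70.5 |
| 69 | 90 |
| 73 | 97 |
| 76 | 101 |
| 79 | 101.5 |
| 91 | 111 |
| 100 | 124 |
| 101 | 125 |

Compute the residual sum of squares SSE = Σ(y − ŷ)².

x=44: ŷ = 23 + 44 = 67; e = 65 − 67 = -2
x=45: ŷ = 23 + 45 = 68; e = 70.5 − 68 = 2.5
x=69: ŷ = 23 + 69 = 92; e = 90 − 92 = -2
x=73: ŷ = 23 + 73 = 96; e = 97 − 96 = 1
x=76: ŷ = 23 + 76 = 99; e = 101 − 99 = 2
x=79: ŷ = 23 + 79 = 102; e = 101.5 − 102 = -0.5
x=91: ŷ = 23 + 91 = 114; e = 111 − 114 = -3
x=100: ŷ = 23 + 100 = 123; e = 124 − 123 = 1
x=101: ŷ = 23 + 101 = 124; e = 125 − 124 = 1
SSE = 4 + 6.25 + 4 + 1 + 4 + 0.25 + 9 + 1 + 1 = 30.5

SSE = 30.5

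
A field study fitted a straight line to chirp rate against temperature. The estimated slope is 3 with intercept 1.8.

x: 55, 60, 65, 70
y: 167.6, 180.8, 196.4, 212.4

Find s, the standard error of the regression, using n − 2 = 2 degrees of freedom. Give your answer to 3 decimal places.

x=55: ŷ = 1.8 + 3·55 = 166.8; e = 167.6 − 166.8 = 0.8
x=60: ŷ = 1.8 + 3·60 = 181.8; e = 180.8 − 181.8 = -1
x=65: ŷ = 1.8 + 3·65 = 196.8; e = 196.4 − 196.8 = -0.4
x=70: ŷ = 1.8 + 3·70 = 211.8; e = 212.4 − 211.8 = 0.6
SSE = 0.64 + 1 + 0.16 + 0.36 = 2.16
s = √(2.16/2) = √1.08 ≈ 1.039

s = 1.039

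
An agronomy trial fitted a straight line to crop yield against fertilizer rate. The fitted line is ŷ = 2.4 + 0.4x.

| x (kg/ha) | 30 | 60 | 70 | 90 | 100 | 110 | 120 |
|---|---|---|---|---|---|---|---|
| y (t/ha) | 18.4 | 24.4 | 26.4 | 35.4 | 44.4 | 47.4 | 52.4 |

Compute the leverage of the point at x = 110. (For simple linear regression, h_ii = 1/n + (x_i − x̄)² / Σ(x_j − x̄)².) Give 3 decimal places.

h = 0.267

x̄ = (30 + 60 + 70 + 90 + 100 + 110 + 120)/7 = 82.8571
Σ(x − x̄)² = 2793.88 + 522.449 + 165.306 + 51.0204 + 293.878 + 736.735 + 1379.59 = 5942.86
h = 1/7 + (27.1429)²/5942.86 = 0.142857 + 0.12397 = 0.267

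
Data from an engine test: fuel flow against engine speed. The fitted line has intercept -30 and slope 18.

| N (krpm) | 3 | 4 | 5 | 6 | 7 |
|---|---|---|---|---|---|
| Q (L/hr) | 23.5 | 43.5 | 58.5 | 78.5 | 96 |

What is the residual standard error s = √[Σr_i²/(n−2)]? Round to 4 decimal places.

N=3: Q̂ = -30 + 18·3 = 24; r = 23.5 − 24 = -0.5
N=4: Q̂ = -30 + 18·4 = 42; r = 43.5 − 42 = 1.5
N=5: Q̂ = -30 + 18·5 = 60; r = 58.5 − 60 = -1.5
N=6: Q̂ = -30 + 18·6 = 78; r = 78.5 − 78 = 0.5
N=7: Q̂ = -30 + 18·7 = 96; r = 96 − 96 = 0
SSE = 0.25 + 2.25 + 2.25 + 0.25 + 0 = 5
s = √(5/3) = √1.66667 ≈ 1.2910

s = 1.2910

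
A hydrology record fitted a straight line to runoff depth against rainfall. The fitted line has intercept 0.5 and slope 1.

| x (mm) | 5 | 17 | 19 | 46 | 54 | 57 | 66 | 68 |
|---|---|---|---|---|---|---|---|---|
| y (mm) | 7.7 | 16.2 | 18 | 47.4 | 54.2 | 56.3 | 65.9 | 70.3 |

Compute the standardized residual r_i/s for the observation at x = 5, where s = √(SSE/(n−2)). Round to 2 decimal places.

1.40

x=5: ŷ = 0.5 + 5 = 5.5; r = 7.7 − 5.5 = 2.2
x=17: ŷ = 0.5 + 17 = 17.5; r = 16.2 − 17.5 = -1.3
x=19: ŷ = 0.5 + 19 = 19.5; r = 18 − 19.5 = -1.5
x=46: ŷ = 0.5 + 46 = 46.5; r = 47.4 − 46.5 = 0.9
x=54: ŷ = 0.5 + 54 = 54.5; r = 54.2 − 54.5 = -0.3
x=57: ŷ = 0.5 + 57 = 57.5; r = 56.3 − 57.5 = -1.2
x=66: ŷ = 0.5 + 66 = 66.5; r = 65.9 − 66.5 = -0.6
x=68: ŷ = 0.5 + 68 = 68.5; r = 70.3 − 68.5 = 1.8
SSE = 4.84 + 1.69 + 2.25 + 0.81 + 0.09 + 1.44 + 0.36 + 3.24 = 14.72
s = √(14.72/6) = 1.56631
r/s = 2.2 / 1.56631 = 1.40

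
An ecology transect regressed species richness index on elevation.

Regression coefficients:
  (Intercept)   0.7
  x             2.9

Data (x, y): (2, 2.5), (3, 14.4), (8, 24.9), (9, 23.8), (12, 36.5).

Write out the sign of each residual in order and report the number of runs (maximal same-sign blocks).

x=2: ŷ = 0.7 + 2.9·2 = 6.5; r = 2.5 − 6.5 = -4
x=3: ŷ = 0.7 + 2.9·3 = 9.4; r = 14.4 − 9.4 = 5
x=8: ŷ = 0.7 + 2.9·8 = 23.9; r = 24.9 − 23.9 = 1
x=9: ŷ = 0.7 + 2.9·9 = 26.8; r = 23.8 − 26.8 = -3
x=12: ŷ = 0.7 + 2.9·12 = 35.5; r = 36.5 − 35.5 = 1
Signs: − + + − +
Runs: −×1, +×2, −×1, +×1 → 4

4 runs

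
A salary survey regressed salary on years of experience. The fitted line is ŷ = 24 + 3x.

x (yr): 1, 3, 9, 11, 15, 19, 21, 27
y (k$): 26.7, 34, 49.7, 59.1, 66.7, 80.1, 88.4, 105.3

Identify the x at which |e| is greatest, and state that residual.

x=1: ŷ = 24 + 3·1 = 27; e = 26.7 − 27 = -0.3
x=3: ŷ = 24 + 3·3 = 33; e = 34 − 33 = 1
x=9: ŷ = 24 + 3·9 = 51; e = 49.7 − 51 = -1.3
x=11: ŷ = 24 + 3·11 = 57; e = 59.1 − 57 = 2.1
x=15: ŷ = 24 + 3·15 = 69; e = 66.7 − 69 = -2.3
x=19: ŷ = 24 + 3·19 = 81; e = 80.1 − 81 = -0.9
x=21: ŷ = 24 + 3·21 = 87; e = 88.4 − 87 = 1.4
x=27: ŷ = 24 + 3·27 = 105; e = 105.3 − 105 = 0.3
Largest |e| is 2.3 at x = 15, residual -2.3.

x = 15, e = -2.3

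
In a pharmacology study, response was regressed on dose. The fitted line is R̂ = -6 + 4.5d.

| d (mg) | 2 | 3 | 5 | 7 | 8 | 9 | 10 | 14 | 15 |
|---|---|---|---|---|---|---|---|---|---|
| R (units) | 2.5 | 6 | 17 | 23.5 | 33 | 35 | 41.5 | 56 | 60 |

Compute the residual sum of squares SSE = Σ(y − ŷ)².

d=2: R̂ = -6 + 4.5·2 = 3; e = 2.5 − 3 = -0.5
d=3: R̂ = -6 + 4.5·3 = 7.5; e = 6 − 7.5 = -1.5
d=5: R̂ = -6 + 4.5·5 = 16.5; e = 17 − 16.5 = 0.5
d=7: R̂ = -6 + 4.5·7 = 25.5; e = 23.5 − 25.5 = -2
d=8: R̂ = -6 + 4.5·8 = 30; e = 33 − 30 = 3
d=9: R̂ = -6 + 4.5·9 = 34.5; e = 35 − 34.5 = 0.5
d=10: R̂ = -6 + 4.5·10 = 39; e = 41.5 − 39 = 2.5
d=14: R̂ = -6 + 4.5·14 = 57; e = 56 − 57 = -1
d=15: R̂ = -6 + 4.5·15 = 61.5; e = 60 − 61.5 = -1.5
SSE = 0.25 + 2.25 + 0.25 + 4 + 9 + 0.25 + 6.25 + 1 + 2.25 = 25.5

SSE = 25.5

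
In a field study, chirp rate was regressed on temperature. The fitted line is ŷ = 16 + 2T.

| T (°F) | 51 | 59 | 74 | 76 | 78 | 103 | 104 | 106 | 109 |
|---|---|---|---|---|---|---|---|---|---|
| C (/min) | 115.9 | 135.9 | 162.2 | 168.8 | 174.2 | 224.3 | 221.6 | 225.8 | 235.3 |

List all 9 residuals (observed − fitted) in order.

T=51: ŷ = 16 + 2·51 = 118; e = 115.9 − 118 = -2.1
T=59: ŷ = 16 + 2·59 = 134; e = 135.9 − 134 = 1.9
T=74: ŷ = 16 + 2·74 = 164; e = 162.2 − 164 = -1.8
T=76: ŷ = 16 + 2·76 = 168; e = 168.8 − 168 = 0.8
T=78: ŷ = 16 + 2·78 = 172; e = 174.2 − 172 = 2.2
T=103: ŷ = 16 + 2·103 = 222; e = 224.3 − 222 = 2.3
T=104: ŷ = 16 + 2·104 = 224; e = 221.6 − 224 = -2.4
T=106: ŷ = 16 + 2·106 = 228; e = 225.8 − 228 = -2.2
T=109: ŷ = 16 + 2·109 = 234; e = 235.3 − 234 = 1.3

-2.1, 1.9, -1.8, 0.8, 2.2, 2.3, -2.4, -2.2, 1.3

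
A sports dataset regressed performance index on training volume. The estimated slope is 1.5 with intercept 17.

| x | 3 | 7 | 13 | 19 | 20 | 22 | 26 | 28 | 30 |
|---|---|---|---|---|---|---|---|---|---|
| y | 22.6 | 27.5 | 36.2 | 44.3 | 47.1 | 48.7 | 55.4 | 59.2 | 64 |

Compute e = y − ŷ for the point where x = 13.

e = -0.3

ŷ = 17 + 1.5·13 = 36.5
e = 36.2 − 36.5 = -0.3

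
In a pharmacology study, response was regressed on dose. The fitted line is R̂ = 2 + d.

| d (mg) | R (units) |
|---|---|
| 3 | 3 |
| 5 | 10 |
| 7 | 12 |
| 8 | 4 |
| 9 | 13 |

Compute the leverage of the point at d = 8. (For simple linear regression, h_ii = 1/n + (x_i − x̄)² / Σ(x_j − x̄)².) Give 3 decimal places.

h = 0.310

d̄ = (3 + 5 + 7 + 8 + 9)/5 = 6.4
Σ(d − d̄)² = 11.56 + 1.96 + 0.36 + 2.56 + 6.76 = 23.2
h = 1/5 + (1.6)²/23.2 = 0.2 + 0.110345 = 0.310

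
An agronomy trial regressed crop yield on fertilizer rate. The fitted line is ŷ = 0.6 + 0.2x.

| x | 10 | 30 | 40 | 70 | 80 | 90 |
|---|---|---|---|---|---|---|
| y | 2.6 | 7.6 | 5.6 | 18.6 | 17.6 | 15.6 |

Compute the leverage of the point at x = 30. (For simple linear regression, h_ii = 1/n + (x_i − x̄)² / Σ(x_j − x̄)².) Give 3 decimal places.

x̄ = (10 + 30 + 40 + 70 + 80 + 90)/6 = 53.3333
Σ(x − x̄)² = 1877.78 + 544.444 + 177.778 + 277.778 + 711.111 + 1344.44 = 4933.33
h = 1/6 + (-23.3333)²/4933.33 = 0.166667 + 0.11036 = 0.277

h = 0.277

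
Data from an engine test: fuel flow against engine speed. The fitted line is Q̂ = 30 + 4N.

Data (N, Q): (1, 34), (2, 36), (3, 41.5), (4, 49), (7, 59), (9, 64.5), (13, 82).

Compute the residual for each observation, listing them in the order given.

N=1: Q̂ = 30 + 4·1 = 34; e = 34 − 34 = 0
N=2: Q̂ = 30 + 4·2 = 38; e = 36 − 38 = -2
N=3: Q̂ = 30 + 4·3 = 42; e = 41.5 − 42 = -0.5
N=4: Q̂ = 30 + 4·4 = 46; e = 49 − 46 = 3
N=7: Q̂ = 30 + 4·7 = 58; e = 59 − 58 = 1
N=9: Q̂ = 30 + 4·9 = 66; e = 64.5 − 66 = -1.5
N=13: Q̂ = 30 + 4·13 = 82; e = 82 − 82 = 0

0, -2, -0.5, 3, 1, -1.5, 0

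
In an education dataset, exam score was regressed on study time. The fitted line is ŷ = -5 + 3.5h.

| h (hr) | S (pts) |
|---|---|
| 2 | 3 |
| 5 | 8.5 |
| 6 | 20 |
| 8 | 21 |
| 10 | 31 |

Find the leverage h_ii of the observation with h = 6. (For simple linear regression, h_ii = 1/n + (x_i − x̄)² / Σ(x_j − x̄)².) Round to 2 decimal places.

h̄ = (2 + 5 + 6 + 8 + 10)/5 = 6.2
Σ(h − h̄)² = 17.64 + 1.44 + 0.04 + 3.24 + 14.44 = 36.8
h = 1/5 + (-0.2)²/36.8 = 0.2 + 0.00108696 = 0.20

h = 0.20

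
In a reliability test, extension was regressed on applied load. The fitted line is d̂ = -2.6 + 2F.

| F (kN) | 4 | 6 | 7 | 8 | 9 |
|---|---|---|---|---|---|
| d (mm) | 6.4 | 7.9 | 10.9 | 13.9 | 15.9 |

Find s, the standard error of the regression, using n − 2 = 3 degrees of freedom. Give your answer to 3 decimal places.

F=4: d̂ = -2.6 + 2·4 = 5.4; r = 6.4 − 5.4 = 1
F=6: d̂ = -2.6 + 2·6 = 9.4; r = 7.9 − 9.4 = -1.5
F=7: d̂ = -2.6 + 2·7 = 11.4; r = 10.9 − 11.4 = -0.5
F=8: d̂ = -2.6 + 2·8 = 13.4; r = 13.9 − 13.4 = 0.5
F=9: d̂ = -2.6 + 2·9 = 15.4; r = 15.9 − 15.4 = 0.5
SSE = 1 + 2.25 + 0.25 + 0.25 + 0.25 = 4
s = √(4/3) = √1.33333 ≈ 1.155

s = 1.155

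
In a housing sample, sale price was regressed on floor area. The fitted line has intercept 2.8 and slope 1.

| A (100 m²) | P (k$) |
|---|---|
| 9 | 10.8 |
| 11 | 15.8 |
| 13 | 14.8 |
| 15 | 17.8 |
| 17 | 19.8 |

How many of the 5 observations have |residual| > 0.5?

A=9: ŷ = 2.8 + 9 = 11.8; e = 10.8 − 11.8 = -1
A=11: ŷ = 2.8 + 11 = 13.8; e = 15.8 − 13.8 = 2
A=13: ŷ = 2.8 + 13 = 15.8; e = 14.8 − 15.8 = -1
A=15: ŷ = 2.8 + 15 = 17.8; e = 17.8 − 17.8 = 0
A=17: ŷ = 2.8 + 17 = 19.8; e = 19.8 − 19.8 = 0
|e| > 0.5: A=9 (|e|=1), A=11 (|e|=2), A=13 (|e|=1) → 3

3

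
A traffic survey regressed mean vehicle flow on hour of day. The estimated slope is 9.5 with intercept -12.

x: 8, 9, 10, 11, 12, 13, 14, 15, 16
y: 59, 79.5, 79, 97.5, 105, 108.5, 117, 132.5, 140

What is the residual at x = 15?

r = 2

ŷ = -12 + 9.5·15 = 130.5
r = 132.5 − 130.5 = 2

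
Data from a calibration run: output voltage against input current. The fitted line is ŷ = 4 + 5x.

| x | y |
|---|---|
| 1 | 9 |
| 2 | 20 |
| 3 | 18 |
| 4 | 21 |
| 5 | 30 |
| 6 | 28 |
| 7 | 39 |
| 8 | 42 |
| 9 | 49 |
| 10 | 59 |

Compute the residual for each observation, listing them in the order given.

x=1: ŷ = 4 + 5·1 = 9; e = 9 − 9 = 0
x=2: ŷ = 4 + 5·2 = 14; e = 20 − 14 = 6
x=3: ŷ = 4 + 5·3 = 19; e = 18 − 19 = -1
x=4: ŷ = 4 + 5·4 = 24; e = 21 − 24 = -3
x=5: ŷ = 4 + 5·5 = 29; e = 30 − 29 = 1
x=6: ŷ = 4 + 5·6 = 34; e = 28 − 34 = -6
x=7: ŷ = 4 + 5·7 = 39; e = 39 − 39 = 0
x=8: ŷ = 4 + 5·8 = 44; e = 42 − 44 = -2
x=9: ŷ = 4 + 5·9 = 49; e = 49 − 49 = 0
x=10: ŷ = 4 + 5·10 = 54; e = 59 − 54 = 5

0, 6, -1, -3, 1, -6, 0, -2, 0, 5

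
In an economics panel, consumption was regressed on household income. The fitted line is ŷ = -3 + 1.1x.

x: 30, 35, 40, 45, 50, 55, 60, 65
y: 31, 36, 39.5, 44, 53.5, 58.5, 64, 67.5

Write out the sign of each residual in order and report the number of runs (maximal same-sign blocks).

x=30: ŷ = -3 + 1.1·30 = 30; e = 31 − 30 = 1
x=35: ŷ = -3 + 1.1·35 = 35.5; e = 36 − 35.5 = 0.5
x=40: ŷ = -3 + 1.1·40 = 41; e = 39.5 − 41 = -1.5
x=45: ŷ = -3 + 1.1·45 = 46.5; e = 44 − 46.5 = -2.5
x=50: ŷ = -3 + 1.1·50 = 52; e = 53.5 − 52 = 1.5
x=55: ŷ = -3 + 1.1·55 = 57.5; e = 58.5 − 57.5 = 1
x=60: ŷ = -3 + 1.1·60 = 63; e = 64 − 63 = 1
x=65: ŷ = -3 + 1.1·65 = 68.5; e = 67.5 − 68.5 = -1
Signs: + + − − + + + −
Runs: +×2, −×2, +×3, −×1 → 4

4 runs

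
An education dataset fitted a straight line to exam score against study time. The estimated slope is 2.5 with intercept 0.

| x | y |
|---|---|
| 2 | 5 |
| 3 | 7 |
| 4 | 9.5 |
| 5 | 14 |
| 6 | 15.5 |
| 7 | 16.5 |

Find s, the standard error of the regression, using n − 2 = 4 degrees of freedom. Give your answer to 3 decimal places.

s = 1.000

x=2: ŷ = 2.5·2 = 5; r = 5 − 5 = 0
x=3: ŷ = 2.5·3 = 7.5; r = 7 − 7.5 = -0.5
x=4: ŷ = 2.5·4 = 10; r = 9.5 − 10 = -0.5
x=5: ŷ = 2.5·5 = 12.5; r = 14 − 12.5 = 1.5
x=6: ŷ = 2.5·6 = 15; r = 15.5 − 15 = 0.5
x=7: ŷ = 2.5·7 = 17.5; r = 16.5 − 17.5 = -1
SSE = 0 + 0.25 + 0.25 + 2.25 + 0.25 + 1 = 4
s = √(4/4) = √1 ≈ 1.000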